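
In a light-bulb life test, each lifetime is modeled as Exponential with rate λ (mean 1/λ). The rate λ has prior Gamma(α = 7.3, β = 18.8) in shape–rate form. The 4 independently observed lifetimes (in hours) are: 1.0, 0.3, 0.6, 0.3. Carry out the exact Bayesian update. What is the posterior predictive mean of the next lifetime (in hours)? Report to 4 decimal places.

With a Gamma(shape α, rate β) prior on the exponential rate λ, the posterior after n observations with total T = Σxᵢ is Gamma(α+n, β+T).
Sum of observations T = 2.2 hours; n = 4.
Posterior: Gamma(7.3+4, 18.8+2.2) = Gamma(11.3, 21.0).
The predictive distribution for the next observation is Lomax; its mean is β/(α−1) = 21.0/10.3 = 2.0388.

2.0388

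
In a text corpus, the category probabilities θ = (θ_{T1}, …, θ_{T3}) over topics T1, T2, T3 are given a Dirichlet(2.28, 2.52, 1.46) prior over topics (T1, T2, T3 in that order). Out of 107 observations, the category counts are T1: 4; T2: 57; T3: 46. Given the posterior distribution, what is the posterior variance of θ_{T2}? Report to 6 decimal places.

The Dirichlet prior is conjugate to the Multinomial likelihood: each posterior αⱼ = prior αⱼ + observed count nⱼ.
Posterior concentration: (6.28, 59.52, 47.46), total = 113.26.
Var[θ_j] = α_j(Σα−α_j)/((Σα)²(Σα+1)) = 59.52·53.74/(113.26²·114.26) = 0.002182.

0.002182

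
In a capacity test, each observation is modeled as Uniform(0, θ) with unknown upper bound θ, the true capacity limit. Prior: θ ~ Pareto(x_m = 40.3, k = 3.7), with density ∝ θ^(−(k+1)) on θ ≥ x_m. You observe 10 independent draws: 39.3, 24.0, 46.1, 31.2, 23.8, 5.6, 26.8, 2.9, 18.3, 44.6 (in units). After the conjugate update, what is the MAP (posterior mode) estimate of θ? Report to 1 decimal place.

46.1

A Pareto(scale x_m, shape k) prior on the upper bound θ of Uniform(0, θ) is conjugate: posterior is Pareto(max(x_m, max xᵢ), k + n).
Sample maximum = 46.1; prior scale x_m = 40.3 → posterior scale = max = 46.1.
Posterior shape = 3.7 + 10 = 13.7.
The Pareto density is decreasing on [x_m, ∞), so the mode is x_m = 46.1.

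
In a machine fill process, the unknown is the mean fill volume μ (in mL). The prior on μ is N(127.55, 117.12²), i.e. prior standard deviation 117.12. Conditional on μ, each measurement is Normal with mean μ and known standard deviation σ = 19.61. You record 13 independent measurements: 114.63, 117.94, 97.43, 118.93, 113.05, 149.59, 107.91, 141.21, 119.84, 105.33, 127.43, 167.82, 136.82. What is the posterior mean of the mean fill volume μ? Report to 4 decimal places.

124.4628

For Normal data with known variance σ², a Normal(μ₀, σ₀²) prior on μ is conjugate. Posterior precision = 1/σ₀² + n/σ²; posterior mean is the precision-weighted average of μ₀ and x̄.
Σxᵢ = 114.63 + 117.94 + 97.43 + 118.93 + 113.05 + 149.59 + 107.91 + 141.21 + 119.84 + 105.33 + 127.43 + 167.82 + 136.82 = 1617.93, so n·x̄ = 1617.93.
σ₀² = 117.12² = 13717.0944, σ² = 19.61² = 384.5521; σ² + n·σ₀² = 384.5521 + 13·13717.0944 = 178706.7793.
Posterior mean = (μ₀/σ₀² + n·x̄/σ²)/(1/σ₀² + n/σ²) = (σ²·μ₀ + σ₀²·n·x̄)/(σ² + n·σ₀²) = (384.5521·127.55 + 13717.0944·1617.93)/178706.7793 = 22242348.162947/178706.7793 = 124.4628.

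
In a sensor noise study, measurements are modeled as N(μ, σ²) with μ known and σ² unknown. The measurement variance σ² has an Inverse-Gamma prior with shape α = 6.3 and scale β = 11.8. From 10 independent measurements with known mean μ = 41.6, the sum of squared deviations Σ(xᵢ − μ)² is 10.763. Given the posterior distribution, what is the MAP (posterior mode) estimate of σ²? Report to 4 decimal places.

With known mean μ and an Inverse-Gamma(α, β) prior on σ², the Normal likelihood is conjugate: posterior is Inv-Gamma(α + n/2, β + Σ(xᵢ−μ)²/2).
Posterior: Inv-Gamma(6.3 + 10/2, 11.8 + 10.763/2) = Inv-Gamma(11.30, 17.1815).
Mode = β/(α+1) = 17.1815/12.30 = 1.3969.

1.3969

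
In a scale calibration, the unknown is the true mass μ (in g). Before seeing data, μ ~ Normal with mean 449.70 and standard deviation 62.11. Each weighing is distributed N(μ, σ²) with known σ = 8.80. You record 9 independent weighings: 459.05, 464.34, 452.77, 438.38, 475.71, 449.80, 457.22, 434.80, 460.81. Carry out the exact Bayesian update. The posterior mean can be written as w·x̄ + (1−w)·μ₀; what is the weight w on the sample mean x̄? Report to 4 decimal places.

0.9978

For Normal data with known variance σ², a Normal(μ₀, σ₀²) prior on μ is conjugate. Posterior precision = 1/σ₀² + n/σ²; posterior mean is the precision-weighted average of μ₀ and x̄.
σ₀² = 62.11² = 3857.6521, σ² = 8.80² = 77.44. Prior precision 1/σ₀² = 1/3857.6521; data precision n/σ² = 9/77.44.
w = (n/σ²)/(1/σ₀² + n/σ²) = n·σ₀²/(σ² + n·σ₀²) = 9·3857.6521/(77.44 + 9·3857.6521) = 34718.8689/34796.3089 = 0.9978.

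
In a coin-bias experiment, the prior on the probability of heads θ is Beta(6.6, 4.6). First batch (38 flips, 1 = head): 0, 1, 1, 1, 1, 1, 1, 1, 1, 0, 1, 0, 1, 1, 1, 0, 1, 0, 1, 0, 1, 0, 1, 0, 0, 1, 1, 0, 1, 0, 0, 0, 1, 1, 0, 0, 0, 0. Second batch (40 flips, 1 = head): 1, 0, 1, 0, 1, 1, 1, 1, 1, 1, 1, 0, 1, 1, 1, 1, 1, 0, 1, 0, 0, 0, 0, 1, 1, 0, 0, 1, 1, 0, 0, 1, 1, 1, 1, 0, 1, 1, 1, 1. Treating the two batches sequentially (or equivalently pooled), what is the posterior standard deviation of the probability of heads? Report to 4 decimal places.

0.0513

The Beta prior is conjugate to a Binomial/Bernoulli likelihood; the update adds successes to α and failures to β.
After batch 1: Beta(6.6+21, 4.6+17) = Beta(27.6, 21.6).
After batch 2: Beta(27.6+27, 21.6+13) = Beta(54.6, 34.6).
Var = αβ/((α+β)²(α+β+1)) = 54.6·34.6/(89.2²·90.2) = 0.00263228; SD = √0.00263228 = 0.0513.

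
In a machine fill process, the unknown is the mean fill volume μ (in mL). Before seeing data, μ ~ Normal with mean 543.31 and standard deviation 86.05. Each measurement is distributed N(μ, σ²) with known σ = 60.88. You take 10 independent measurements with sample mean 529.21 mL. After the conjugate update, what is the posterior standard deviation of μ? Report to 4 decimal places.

18.7875

For Normal data with known variance σ², a Normal(μ₀, σ₀²) prior on μ is conjugate. Posterior precision = 1/σ₀² + n/σ²; posterior mean is the precision-weighted average of μ₀ and x̄.
σ₀² = 86.05² = 7404.6025, σ² = 60.88² = 3706.3744; σ² + n·σ₀² = 3706.3744 + 10·7404.6025 = 77752.3994.
Posterior precision = 1/σ₀² + n/σ² = 1/7404.6025 + 10/3706.3744 = (σ² + n·σ₀²)/(σ₀²σ²) = 77752.3994/(7404.6025·3706.3744); posterior variance σₙ² = σ₀²σ²/(σ² + n·σ₀²) = 7404.6025·3706.3744/77752.3994 = 352.969546.
Posterior SD = √σₙ² = √(7404.6025·3706.3744/77752.3994) = 18.7875.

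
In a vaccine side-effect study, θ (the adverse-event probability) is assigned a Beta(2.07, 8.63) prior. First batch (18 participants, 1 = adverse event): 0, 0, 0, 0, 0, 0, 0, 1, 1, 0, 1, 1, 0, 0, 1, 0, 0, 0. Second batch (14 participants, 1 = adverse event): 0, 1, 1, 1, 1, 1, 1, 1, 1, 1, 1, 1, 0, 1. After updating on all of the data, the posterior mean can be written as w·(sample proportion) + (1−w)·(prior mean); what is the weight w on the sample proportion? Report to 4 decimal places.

The Beta prior is conjugate to a Binomial/Bernoulli likelihood; the update adds successes to α and failures to β.
Total number of participants: n = 18 + 14 = 32.
Posterior mean = (α₀+k)/(α₀+β₀+n) = [n/(α₀+β₀+n)]·(k/n) + [(α₀+β₀)/(α₀+β₀+n)]·α₀/(α₀+β₀), so only n and the prior enter the weight.
The weight on the data is w = n/(α₀+β₀+n) = 32/(2.07+8.63+32) = 32/42.70 = 0.7494.

0.7494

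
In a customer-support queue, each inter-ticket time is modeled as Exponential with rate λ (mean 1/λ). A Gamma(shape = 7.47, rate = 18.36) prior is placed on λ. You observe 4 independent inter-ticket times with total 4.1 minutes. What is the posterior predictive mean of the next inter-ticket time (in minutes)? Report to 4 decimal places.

2.1452

With a Gamma(shape α, rate β) prior on the exponential rate λ, the posterior after n observations with total T = Σxᵢ is Gamma(α+n, β+T).
Posterior: Gamma(7.47+4, 18.36+4.1) = Gamma(11.47, 22.46).
The predictive distribution for the next observation is Lomax; its mean is β/(α−1) = 22.46/10.47 = 2.1452.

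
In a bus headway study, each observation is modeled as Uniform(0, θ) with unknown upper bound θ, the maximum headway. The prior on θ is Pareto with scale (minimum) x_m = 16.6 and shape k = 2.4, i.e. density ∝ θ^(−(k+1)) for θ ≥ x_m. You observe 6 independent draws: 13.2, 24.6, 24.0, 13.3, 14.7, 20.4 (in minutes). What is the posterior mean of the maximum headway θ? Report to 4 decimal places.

27.9243

A Pareto(scale x_m, shape k) prior on the upper bound θ of Uniform(0, θ) is conjugate: posterior is Pareto(max(x_m, max xᵢ), k + n).
Sample maximum = 24.6; prior scale x_m = 16.6 → posterior scale = max = 24.6.
Posterior shape = 2.4 + 6 = 8.4.
E[θ|data] = k·x_m/(k−1) = 8.4·24.6/7.4 = 27.9243.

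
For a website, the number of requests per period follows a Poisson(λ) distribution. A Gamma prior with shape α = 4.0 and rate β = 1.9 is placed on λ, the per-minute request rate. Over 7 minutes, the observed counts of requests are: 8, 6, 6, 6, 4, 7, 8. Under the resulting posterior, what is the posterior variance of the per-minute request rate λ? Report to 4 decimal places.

0.6186

With a Gamma(shape α, rate β) prior, the Poisson likelihood is conjugate: the posterior is Gamma(α + ΣXᵢ, β + n).
Sum of counts S = 45 over n = 7 minutes.
Posterior: Gamma(α+S, β+n) = Gamma(4.0+45, 1.9+7) = Gamma(49.0, 8.9).
Var = α/β² = 49.0/8.9² = 0.6186.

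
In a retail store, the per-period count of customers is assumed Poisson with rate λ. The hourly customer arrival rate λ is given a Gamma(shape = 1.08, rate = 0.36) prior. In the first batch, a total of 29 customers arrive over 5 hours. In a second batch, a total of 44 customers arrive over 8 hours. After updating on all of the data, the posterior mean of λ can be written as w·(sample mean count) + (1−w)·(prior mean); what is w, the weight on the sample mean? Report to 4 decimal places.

With a Gamma(shape α, rate β) prior, the Poisson likelihood is conjugate: the posterior is Gamma(α + ΣXᵢ, β + n).
Total number of hours: n = 5 + 8 = 13.
Posterior mean = (α₀+S)/(β₀+n) = [n/(β₀+n)]·(S/n) + [β₀/(β₀+n)]·(α₀/β₀), so only n and β₀ enter the weight.
Weight on data w = n/(β₀+n) = 13/(0.36+13) = 13/13.36 = 0.9731.

0.9731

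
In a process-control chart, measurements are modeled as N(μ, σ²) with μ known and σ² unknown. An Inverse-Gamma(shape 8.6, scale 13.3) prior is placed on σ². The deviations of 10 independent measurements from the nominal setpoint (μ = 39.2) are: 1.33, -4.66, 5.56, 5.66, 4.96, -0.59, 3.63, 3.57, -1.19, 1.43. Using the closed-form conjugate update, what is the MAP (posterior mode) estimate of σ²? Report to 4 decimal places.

With known mean μ and an Inverse-Gamma(α, β) prior on σ², the Normal likelihood is conjugate: posterior is Inv-Gamma(α + n/2, β + Σ(xᵢ−μ)²/2).
Σ(xᵢ−μ)² = (1.33)² + (-4.66)² + (5.56)² + (5.66)² + (4.96)² + (-0.59)² + (3.63)² + (3.57)² + (-1.19)² + (1.43)² = 140.7662.
Posterior: Inv-Gamma(8.6 + 10/2, 13.3 + 140.7662/2) = Inv-Gamma(13.60, 83.68310).
Mode = β/(α+1) = 83.68310/14.60 = 5.7317.

5.7317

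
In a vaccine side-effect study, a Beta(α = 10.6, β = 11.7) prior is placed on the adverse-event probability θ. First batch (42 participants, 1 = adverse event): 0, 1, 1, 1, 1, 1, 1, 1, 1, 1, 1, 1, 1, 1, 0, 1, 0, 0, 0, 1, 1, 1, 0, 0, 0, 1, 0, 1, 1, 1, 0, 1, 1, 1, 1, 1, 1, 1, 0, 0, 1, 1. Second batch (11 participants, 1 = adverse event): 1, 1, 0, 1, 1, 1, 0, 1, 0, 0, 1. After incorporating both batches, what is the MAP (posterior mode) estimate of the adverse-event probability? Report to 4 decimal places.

0.6357

The Beta prior is conjugate to a Binomial/Bernoulli likelihood; the update adds successes to α and failures to β.
After batch 1: Beta(10.6+30, 11.7+12) = Beta(40.6, 23.7).
After batch 2: Beta(40.6+7, 23.7+4) = Beta(47.6, 27.7).
Mode of Beta(a,b) for a,b>1 is (a−1)/(a+b−2) = 46.6/73.3 = 0.6357.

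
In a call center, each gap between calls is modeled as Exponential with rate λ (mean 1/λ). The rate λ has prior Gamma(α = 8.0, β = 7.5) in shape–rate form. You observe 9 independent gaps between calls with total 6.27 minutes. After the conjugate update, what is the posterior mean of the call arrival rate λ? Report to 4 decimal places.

1.2346

With a Gamma(shape α, rate β) prior on the exponential rate λ, the posterior after n observations with total T = Σxᵢ is Gamma(α+n, β+T).
Posterior: Gamma(8.0+9, 7.5+6.27) = Gamma(17.0, 13.77).
Posterior mean of λ = α/β = 17.0/13.77 = 1.2346.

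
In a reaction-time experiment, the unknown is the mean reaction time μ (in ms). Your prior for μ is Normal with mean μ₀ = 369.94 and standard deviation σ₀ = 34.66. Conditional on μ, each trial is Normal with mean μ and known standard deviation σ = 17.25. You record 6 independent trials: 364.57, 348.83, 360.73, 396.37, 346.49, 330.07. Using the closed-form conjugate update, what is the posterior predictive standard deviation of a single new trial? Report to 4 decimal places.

For Normal data with known variance σ², a Normal(μ₀, σ₀²) prior on μ is conjugate. Posterior precision = 1/σ₀² + n/σ²; posterior mean is the precision-weighted average of μ₀ and x̄.
σ₀² = 34.66² = 1201.3156, σ² = 17.25² = 297.5625; σ² + n·σ₀² = 297.5625 + 6·1201.3156 = 7505.4561.
Posterior precision = 1/σ₀² + n/σ² = 1/1201.3156 + 6/297.5625 = (σ² + n·σ₀²)/(σ₀²σ²) = 7505.4561/(1201.3156·297.5625); posterior variance σₙ² = σ₀²σ²/(σ² + n·σ₀²) = 1201.3156·297.5625/7505.4561 = 47.627548.
Predictive variance for one new observation = σₙ² + σ² = 1201.3156·297.5625/7505.4561 + 297.5625 = σ²·(σ₀² + 7505.4561)/7505.4561 = 297.5625·8706.7717/7505.4561 = 345.190048; SD = √(297.5625·8706.7717/7505.4561) = 18.5793.

18.5793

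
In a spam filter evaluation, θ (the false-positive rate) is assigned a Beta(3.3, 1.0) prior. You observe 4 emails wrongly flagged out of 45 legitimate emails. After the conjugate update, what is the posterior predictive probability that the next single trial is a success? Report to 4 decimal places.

0.1481

The Beta prior is conjugate to a Binomial/Bernoulli likelihood; the update adds successes to α and failures to β.
Posterior: Beta(α+k, β+n−k) = Beta(3.3+4, 1.0+41) = Beta(7.3, 42.0).
For a single future Bernoulli trial, P(success | data) = α/(α+β) = 0.1481.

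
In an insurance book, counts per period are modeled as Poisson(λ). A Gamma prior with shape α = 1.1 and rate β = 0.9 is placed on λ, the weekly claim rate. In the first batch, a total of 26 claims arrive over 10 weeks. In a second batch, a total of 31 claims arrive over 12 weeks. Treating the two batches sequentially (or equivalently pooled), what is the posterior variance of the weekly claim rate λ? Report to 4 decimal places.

With a Gamma(shape α, rate β) prior, the Poisson likelihood is conjugate: the posterior is Gamma(α + ΣXᵢ, β + n).
After batch 1: Gamma(α+S, β+n) = Gamma(1.1+26, 0.9+10) = Gamma(27.1, 10.9).
After batch 2: Gamma(α+S, β+n) = Gamma(27.1+31, 10.9+12) = Gamma(58.1, 22.9).
Var = α/β² = 58.1/22.9² = 0.1108.

0.1108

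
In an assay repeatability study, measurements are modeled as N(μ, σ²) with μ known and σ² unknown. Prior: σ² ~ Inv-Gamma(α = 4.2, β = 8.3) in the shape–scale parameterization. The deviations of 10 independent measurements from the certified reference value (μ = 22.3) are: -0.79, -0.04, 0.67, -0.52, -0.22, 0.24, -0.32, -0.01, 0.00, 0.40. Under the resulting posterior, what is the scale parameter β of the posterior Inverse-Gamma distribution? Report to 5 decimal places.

With known mean μ and an Inverse-Gamma(α, β) prior on σ², the Normal likelihood is conjugate: posterior is Inv-Gamma(α + n/2, β + Σ(xᵢ−μ)²/2).
Σ(xᵢ−μ)² = (-0.79)² + (-0.04)² + (0.67)² + (-0.52)² + (-0.22)² + (0.24)² + (-0.32)² + (-0.01)² + (0.00)² + (0.40)² = 1.7135.
Posterior: Inv-Gamma(4.2 + 10/2, 8.3 + 1.7135/2) = Inv-Gamma(9.20, 9.15675).
Posterior β = 9.15675.

9.15675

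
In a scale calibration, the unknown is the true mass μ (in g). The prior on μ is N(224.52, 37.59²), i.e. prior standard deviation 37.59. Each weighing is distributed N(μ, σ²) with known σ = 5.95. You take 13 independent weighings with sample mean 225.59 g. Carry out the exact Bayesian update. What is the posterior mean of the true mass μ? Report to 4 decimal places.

225.5879

For Normal data with known variance σ², a Normal(μ₀, σ₀²) prior on μ is conjugate. Posterior precision = 1/σ₀² + n/σ²; posterior mean is the precision-weighted average of μ₀ and x̄.
n·x̄ = 13·225.59 = 2932.67.
σ₀² = 37.59² = 1413.0081, σ² = 5.95² = 35.4025; σ² + n·σ₀² = 35.4025 + 13·1413.0081 = 18404.5078.
Posterior mean = (μ₀/σ₀² + n·x̄/σ²)/(1/σ₀² + n/σ²) = (σ²·μ₀ + σ₀²·n·x̄)/(σ² + n·σ₀²) = (35.4025·224.52 + 1413.0081·2932.67)/18404.5078 = 4151835.033927/18404.5078 = 225.5879.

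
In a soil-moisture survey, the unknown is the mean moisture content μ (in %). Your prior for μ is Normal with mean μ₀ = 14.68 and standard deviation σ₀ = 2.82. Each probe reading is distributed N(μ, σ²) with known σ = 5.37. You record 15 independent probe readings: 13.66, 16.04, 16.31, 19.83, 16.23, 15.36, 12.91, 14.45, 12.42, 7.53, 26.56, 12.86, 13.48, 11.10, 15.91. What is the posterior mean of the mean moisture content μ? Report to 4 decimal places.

14.9189

For Normal data with known variance σ², a Normal(μ₀, σ₀²) prior on μ is conjugate. Posterior precision = 1/σ₀² + n/σ²; posterior mean is the precision-weighted average of μ₀ and x̄.
Σxᵢ = 13.66 + 16.04 + 16.31 + 19.83 + 16.23 + 15.36 + 12.91 + 14.45 + 12.42 + 7.53 + 26.56 + 12.86 + 13.48 + 11.10 + 15.91 = 224.65, so n·x̄ = 224.65.
σ₀² = 2.82² = 7.9524, σ² = 5.37² = 28.8369; σ² + n·σ₀² = 28.8369 + 15·7.9524 = 148.1229.
Posterior mean = (μ₀/σ₀² + n·x̄/σ²)/(1/σ₀² + n/σ²) = (σ²·μ₀ + σ₀²·n·x̄)/(σ² + n·σ₀²) = (28.8369·14.68 + 7.9524·224.65)/148.1229 = 2209.832352/148.1229 = 14.9189.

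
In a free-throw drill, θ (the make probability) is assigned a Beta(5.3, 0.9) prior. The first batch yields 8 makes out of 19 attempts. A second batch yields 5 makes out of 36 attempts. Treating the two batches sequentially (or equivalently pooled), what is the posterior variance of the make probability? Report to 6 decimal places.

The Beta prior is conjugate to a Binomial/Bernoulli likelihood; the update adds successes to α and failures to β.
After batch 1: Beta(5.3+8, 0.9+11) = Beta(13.3, 11.9).
After batch 2: Beta(13.3+5, 11.9+31) = Beta(18.3, 42.9).
Var = αβ/((α+β)²(α+β+1)) = 18.3·42.9/(61.2²·62.2) = 0.003370.

0.003370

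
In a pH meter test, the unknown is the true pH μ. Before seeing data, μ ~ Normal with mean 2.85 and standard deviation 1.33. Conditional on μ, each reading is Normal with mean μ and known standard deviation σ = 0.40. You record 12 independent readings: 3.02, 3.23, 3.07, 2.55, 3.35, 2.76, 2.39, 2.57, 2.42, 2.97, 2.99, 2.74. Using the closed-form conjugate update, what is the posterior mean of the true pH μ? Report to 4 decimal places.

For Normal data with known variance σ², a Normal(μ₀, σ₀²) prior on μ is conjugate. Posterior precision = 1/σ₀² + n/σ²; posterior mean is the precision-weighted average of μ₀ and x̄.
Σxᵢ = 3.02 + 3.23 + 3.07 + 2.55 + 3.35 + 2.76 + 2.39 + 2.57 + 2.42 + 2.97 + 2.99 + 2.74 = 34.06, so n·x̄ = 34.06.
σ₀² = 1.33² = 1.7689, σ² = 0.40² = 0.16; σ² + n·σ₀² = 0.16 + 12·1.7689 = 21.3868.
Posterior mean = (μ₀/σ₀² + n·x̄/σ²)/(1/σ₀² + n/σ²) = (σ²·μ₀ + σ₀²·n·x̄)/(σ² + n·σ₀²) = (0.16·2.85 + 1.7689·34.06)/21.3868 = 60.704734/21.3868 = 2.8384.

2.8384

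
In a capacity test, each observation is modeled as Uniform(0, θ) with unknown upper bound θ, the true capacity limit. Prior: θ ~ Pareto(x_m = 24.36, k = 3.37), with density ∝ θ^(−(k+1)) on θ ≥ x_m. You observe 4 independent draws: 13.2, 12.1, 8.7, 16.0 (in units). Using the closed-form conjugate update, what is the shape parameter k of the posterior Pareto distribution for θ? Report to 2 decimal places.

A Pareto(scale x_m, shape k) prior on the upper bound θ of Uniform(0, θ) is conjugate: posterior is Pareto(max(x_m, max xᵢ), k + n).
Sample maximum = 16.0; prior scale x_m = 24.36 → posterior scale = max = 24.36.
Posterior shape = 3.37 + 4 = 7.37.
Posterior shape k = 7.37.

7.37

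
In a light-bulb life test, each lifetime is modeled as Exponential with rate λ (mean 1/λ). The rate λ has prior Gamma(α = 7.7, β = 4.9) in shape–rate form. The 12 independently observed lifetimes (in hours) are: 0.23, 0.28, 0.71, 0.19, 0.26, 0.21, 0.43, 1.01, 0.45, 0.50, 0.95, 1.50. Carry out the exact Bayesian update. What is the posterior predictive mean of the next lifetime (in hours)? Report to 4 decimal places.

0.6214

With a Gamma(shape α, rate β) prior on the exponential rate λ, the posterior after n observations with total T = Σxᵢ is Gamma(α+n, β+T).
Sum of observations T = 6.72 hours; n = 12.
Posterior: Gamma(7.7+12, 4.9+6.72) = Gamma(19.7, 11.62).
The predictive distribution for the next observation is Lomax; its mean is β/(α−1) = 11.62/18.7 = 0.6214.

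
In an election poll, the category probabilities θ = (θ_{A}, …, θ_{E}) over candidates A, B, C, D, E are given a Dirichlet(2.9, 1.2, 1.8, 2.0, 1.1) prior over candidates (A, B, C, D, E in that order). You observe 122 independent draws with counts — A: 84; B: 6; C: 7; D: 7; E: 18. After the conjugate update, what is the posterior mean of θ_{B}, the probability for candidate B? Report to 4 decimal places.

0.0550

The Dirichlet prior is conjugate to the Multinomial likelihood: each posterior αⱼ = prior αⱼ + observed count nⱼ.
Posterior concentration: (86.9, 7.2, 8.8, 9.0, 19.1), total = 131.0.
E[θ_{B}|data] = α_{B}/Σα = 7.2/131.0 = 0.0550.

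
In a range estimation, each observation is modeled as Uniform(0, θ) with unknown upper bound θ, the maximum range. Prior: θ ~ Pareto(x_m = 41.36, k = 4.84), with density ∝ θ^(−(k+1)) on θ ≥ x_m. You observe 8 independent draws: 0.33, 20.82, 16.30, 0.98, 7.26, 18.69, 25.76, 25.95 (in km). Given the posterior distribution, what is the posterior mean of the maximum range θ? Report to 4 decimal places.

44.8532

A Pareto(scale x_m, shape k) prior on the upper bound θ of Uniform(0, θ) is conjugate: posterior is Pareto(max(x_m, max xᵢ), k + n).
Sample maximum = 25.95; prior scale x_m = 41.36 → posterior scale = max = 41.36.
Posterior shape = 4.84 + 8 = 12.84.
E[θ|data] = k·x_m/(k−1) = 12.84·41.36/11.84 = 44.8532.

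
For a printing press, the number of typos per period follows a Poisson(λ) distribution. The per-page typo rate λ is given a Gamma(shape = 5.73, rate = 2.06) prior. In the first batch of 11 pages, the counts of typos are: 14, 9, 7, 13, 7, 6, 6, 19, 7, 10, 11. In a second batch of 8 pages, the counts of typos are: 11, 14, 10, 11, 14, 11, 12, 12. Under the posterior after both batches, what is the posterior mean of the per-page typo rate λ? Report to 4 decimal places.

9.9587

With a Gamma(shape α, rate β) prior, the Poisson likelihood is conjugate: the posterior is Gamma(α + ΣXᵢ, β + n).
Batch 1: sum of counts S = 109 over n = 11 pages.
After batch 1: Gamma(α+S, β+n) = Gamma(5.73+109, 2.06+11) = Gamma(114.73, 13.06).
Batch 2: sum of counts S = 95 over n = 8 pages.
After batch 2: Gamma(α+S, β+n) = Gamma(114.73+95, 13.06+8) = Gamma(209.73, 21.06).
Posterior mean = α/β = 209.73/21.06 = 9.9587.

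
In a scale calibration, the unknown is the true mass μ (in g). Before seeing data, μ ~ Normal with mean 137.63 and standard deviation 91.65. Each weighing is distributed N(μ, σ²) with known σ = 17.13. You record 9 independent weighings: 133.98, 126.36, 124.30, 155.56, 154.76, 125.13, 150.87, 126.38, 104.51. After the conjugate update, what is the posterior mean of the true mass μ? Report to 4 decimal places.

For Normal data with known variance σ², a Normal(μ₀, σ₀²) prior on μ is conjugate. Posterior precision = 1/σ₀² + n/σ²; posterior mean is the precision-weighted average of μ₀ and x̄.
Σxᵢ = 133.98 + 126.36 + 124.30 + 155.56 + 154.76 + 125.13 + 150.87 + 126.38 + 104.51 = 1201.85, so n·x̄ = 1201.85.
σ₀² = 91.65² = 8399.7225, σ² = 17.13² = 293.4369; σ² + n·σ₀² = 293.4369 + 9·8399.7225 = 75890.9394.
Posterior mean = (μ₀/σ₀² + n·x̄/σ²)/(1/σ₀² + n/σ²) = (σ²·μ₀ + σ₀²·n·x̄)/(σ² + n·σ₀²) = (293.4369·137.63 + 8399.7225·1201.85)/75890.9394 = 10135592.207172/75890.9394 = 133.5547.

133.5547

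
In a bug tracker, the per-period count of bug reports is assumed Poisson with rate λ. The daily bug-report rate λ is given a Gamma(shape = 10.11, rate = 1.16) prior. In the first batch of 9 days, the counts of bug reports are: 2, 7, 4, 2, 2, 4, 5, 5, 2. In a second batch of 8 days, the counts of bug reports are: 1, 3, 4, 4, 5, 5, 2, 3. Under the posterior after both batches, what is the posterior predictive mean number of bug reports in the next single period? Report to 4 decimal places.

With a Gamma(shape α, rate β) prior, the Poisson likelihood is conjugate: the posterior is Gamma(α + ΣXᵢ, β + n).
Batch 1: sum of counts S = 33 over n = 9 days.
After batch 1: Gamma(α+S, β+n) = Gamma(10.11+33, 1.16+9) = Gamma(43.11, 10.16).
Batch 2: sum of counts S = 27 over n = 8 days.
After batch 2: Gamma(α+S, β+n) = Gamma(43.11+27, 10.16+8) = Gamma(70.11, 18.16).
The predictive distribution for one future period is NegBinom with mean α/β = 3.8607.

3.8607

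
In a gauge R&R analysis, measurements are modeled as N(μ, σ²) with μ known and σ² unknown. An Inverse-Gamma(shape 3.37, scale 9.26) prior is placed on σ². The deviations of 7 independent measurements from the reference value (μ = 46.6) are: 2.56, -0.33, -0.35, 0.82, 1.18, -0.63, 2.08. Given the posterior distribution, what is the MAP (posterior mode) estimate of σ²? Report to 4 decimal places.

With known mean μ and an Inverse-Gamma(α, β) prior on σ², the Normal likelihood is conjugate: posterior is Inv-Gamma(α + n/2, β + Σ(xᵢ−μ)²/2).
Σ(xᵢ−μ)² = (2.56)² + (-0.33)² + (-0.35)² + (0.82)² + (1.18)² + (-0.63)² + (2.08)² = 13.5731.
Posterior: Inv-Gamma(3.37 + 7/2, 9.26 + 13.5731/2) = Inv-Gamma(6.87, 16.04655).
Mode = β/(α+1) = 16.04655/7.87 = 2.0390.

2.0390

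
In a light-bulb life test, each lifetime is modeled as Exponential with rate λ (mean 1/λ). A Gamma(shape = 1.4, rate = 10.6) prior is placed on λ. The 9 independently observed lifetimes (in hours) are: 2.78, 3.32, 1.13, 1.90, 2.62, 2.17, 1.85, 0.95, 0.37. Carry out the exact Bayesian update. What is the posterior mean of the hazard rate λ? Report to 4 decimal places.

0.3756

With a Gamma(shape α, rate β) prior on the exponential rate λ, the posterior after n observations with total T = Σxᵢ is Gamma(α+n, β+T).
Sum of observations T = 17.09 hours; n = 9.
Posterior: Gamma(1.4+9, 10.6+17.09) = Gamma(10.4, 27.69).
Posterior mean of λ = α/β = 10.4/27.69 = 0.3756.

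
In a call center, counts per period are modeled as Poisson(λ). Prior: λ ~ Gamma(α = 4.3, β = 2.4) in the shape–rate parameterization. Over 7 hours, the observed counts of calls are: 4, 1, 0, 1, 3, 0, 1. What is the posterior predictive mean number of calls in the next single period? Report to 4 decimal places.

1.5213

With a Gamma(shape α, rate β) prior, the Poisson likelihood is conjugate: the posterior is Gamma(α + ΣXᵢ, β + n).
Sum of counts S = 10 over n = 7 hours.
Posterior: Gamma(α+S, β+n) = Gamma(4.3+10, 2.4+7) = Gamma(14.3, 9.4).
The predictive distribution for one future period is NegBinom with mean α/β = 1.5213.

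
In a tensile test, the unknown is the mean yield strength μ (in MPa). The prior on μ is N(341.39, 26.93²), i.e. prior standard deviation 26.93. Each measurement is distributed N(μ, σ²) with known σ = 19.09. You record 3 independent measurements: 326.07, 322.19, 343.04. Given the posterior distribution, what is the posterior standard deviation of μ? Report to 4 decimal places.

10.2004

For Normal data with known variance σ², a Normal(μ₀, σ₀²) prior on μ is conjugate. Posterior precision = 1/σ₀² + n/σ²; posterior mean is the precision-weighted average of μ₀ and x̄.
σ₀² = 26.93² = 725.2249, σ² = 19.09² = 364.4281; σ² + n·σ₀² = 364.4281 + 3·725.2249 = 2540.1028.
Posterior precision = 1/σ₀² + n/σ² = 1/725.2249 + 3/364.4281 = (σ² + n·σ₀²)/(σ₀²σ²) = 2540.1028/(725.2249·364.4281); posterior variance σₙ² = σ₀²σ²/(σ² + n·σ₀²) = 725.2249·364.4281/2540.1028 = 104.047888.
Posterior SD = √σₙ² = √(725.2249·364.4281/2540.1028) = 10.2004.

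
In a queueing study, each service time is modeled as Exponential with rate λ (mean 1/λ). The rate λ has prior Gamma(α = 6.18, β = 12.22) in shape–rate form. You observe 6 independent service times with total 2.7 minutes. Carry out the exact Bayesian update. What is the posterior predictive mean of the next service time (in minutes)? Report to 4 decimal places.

With a Gamma(shape α, rate β) prior on the exponential rate λ, the posterior after n observations with total T = Σxᵢ is Gamma(α+n, β+T).
Posterior: Gamma(6.18+6, 12.22+2.7) = Gamma(12.18, 14.92).
The predictive distribution for the next observation is Lomax; its mean is β/(α−1) = 14.92/11.18 = 1.3345.

1.3345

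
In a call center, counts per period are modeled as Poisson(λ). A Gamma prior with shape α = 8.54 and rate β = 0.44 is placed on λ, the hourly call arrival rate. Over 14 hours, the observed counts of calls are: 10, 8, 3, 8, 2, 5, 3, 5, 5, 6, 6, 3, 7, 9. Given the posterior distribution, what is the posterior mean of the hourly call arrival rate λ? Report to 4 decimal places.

6.1316

With a Gamma(shape α, rate β) prior, the Poisson likelihood is conjugate: the posterior is Gamma(α + ΣXᵢ, β + n).
Sum of counts S = 80 over n = 14 hours.
Posterior: Gamma(α+S, β+n) = Gamma(8.54+80, 0.44+14) = Gamma(88.54, 14.44).
Posterior mean = α/β = 88.54/14.44 = 6.1316.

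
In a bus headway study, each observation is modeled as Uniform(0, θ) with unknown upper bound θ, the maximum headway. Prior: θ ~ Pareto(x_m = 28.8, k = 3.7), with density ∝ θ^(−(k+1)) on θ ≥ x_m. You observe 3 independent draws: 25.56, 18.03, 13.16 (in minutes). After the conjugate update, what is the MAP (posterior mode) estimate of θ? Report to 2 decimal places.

A Pareto(scale x_m, shape k) prior on the upper bound θ of Uniform(0, θ) is conjugate: posterior is Pareto(max(x_m, max xᵢ), k + n).
Sample maximum = 25.56; prior scale x_m = 28.8 → posterior scale = max = 28.80.
Posterior shape = 3.7 + 3 = 6.7.
The Pareto density is decreasing on [x_m, ∞), so the mode is x_m = 28.80.

28.80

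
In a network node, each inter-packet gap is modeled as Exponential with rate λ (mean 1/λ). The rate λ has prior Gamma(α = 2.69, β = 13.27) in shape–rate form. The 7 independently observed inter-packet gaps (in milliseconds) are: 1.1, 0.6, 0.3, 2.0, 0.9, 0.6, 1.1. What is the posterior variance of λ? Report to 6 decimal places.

0.024543

With a Gamma(shape α, rate β) prior on the exponential rate λ, the posterior after n observations with total T = Σxᵢ is Gamma(α+n, β+T).
Sum of observations T = 6.6 milliseconds; n = 7.
Posterior: Gamma(2.69+7, 13.27+6.6) = Gamma(9.69, 19.87).
Var = α/β² = 0.024543.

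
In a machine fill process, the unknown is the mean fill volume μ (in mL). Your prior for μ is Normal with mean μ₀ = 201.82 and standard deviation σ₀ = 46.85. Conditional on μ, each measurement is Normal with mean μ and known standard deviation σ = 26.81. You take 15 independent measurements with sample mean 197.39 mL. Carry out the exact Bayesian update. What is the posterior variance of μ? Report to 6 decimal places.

For Normal data with known variance σ², a Normal(μ₀, σ₀²) prior on μ is conjugate. Posterior precision = 1/σ₀² + n/σ²; posterior mean is the precision-weighted average of μ₀ and x̄.
σ₀² = 46.85² = 2194.9225, σ² = 26.81² = 718.7761; σ² + n·σ₀² = 718.7761 + 15·2194.9225 = 33642.6136.
Posterior precision = 1/σ₀² + n/σ² = 1/2194.9225 + 15/718.7761 = (σ² + n·σ₀²)/(σ₀²σ²) = 33642.6136/(2194.9225·718.7761); posterior variance σₙ² = σ₀²σ²/(σ² + n·σ₀²) = 2194.9225·718.7761/33642.6136 = 46.894628.

46.894628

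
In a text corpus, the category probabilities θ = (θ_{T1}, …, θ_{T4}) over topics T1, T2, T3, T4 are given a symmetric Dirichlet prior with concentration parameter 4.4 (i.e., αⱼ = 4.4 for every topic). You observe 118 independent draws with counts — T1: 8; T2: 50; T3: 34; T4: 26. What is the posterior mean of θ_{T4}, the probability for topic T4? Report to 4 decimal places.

The Dirichlet prior is conjugate to the Multinomial likelihood: each posterior αⱼ = prior αⱼ + observed count nⱼ.
Posterior concentration: (12.4, 54.4, 38.4, 30.4), total = 135.6.
E[θ_{T4}|data] = α_{T4}/Σα = 30.4/135.6 = 0.2242.

0.2242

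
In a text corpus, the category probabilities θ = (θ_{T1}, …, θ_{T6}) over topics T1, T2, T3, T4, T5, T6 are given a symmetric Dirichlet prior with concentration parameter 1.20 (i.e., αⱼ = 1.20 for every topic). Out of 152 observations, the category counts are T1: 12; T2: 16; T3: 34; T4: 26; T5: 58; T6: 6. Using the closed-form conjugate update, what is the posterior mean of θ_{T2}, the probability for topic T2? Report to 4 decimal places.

0.1080

The Dirichlet prior is conjugate to the Multinomial likelihood: each posterior αⱼ = prior αⱼ + observed count nⱼ.
Posterior concentration: (13.20, 17.20, 35.20, 27.20, 59.20, 7.20), total = 159.20.
E[θ_{T2}|data] = α_{T2}/Σα = 17.20/159.20 = 0.1080.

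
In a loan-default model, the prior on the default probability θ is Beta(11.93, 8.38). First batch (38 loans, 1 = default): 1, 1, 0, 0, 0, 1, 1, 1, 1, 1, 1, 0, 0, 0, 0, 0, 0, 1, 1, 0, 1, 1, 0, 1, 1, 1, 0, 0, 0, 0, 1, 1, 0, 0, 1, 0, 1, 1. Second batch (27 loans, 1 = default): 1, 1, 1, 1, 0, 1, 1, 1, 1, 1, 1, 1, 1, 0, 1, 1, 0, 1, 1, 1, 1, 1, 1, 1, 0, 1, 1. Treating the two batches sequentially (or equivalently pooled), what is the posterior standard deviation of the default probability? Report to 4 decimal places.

0.0515

The Beta prior is conjugate to a Binomial/Bernoulli likelihood; the update adds successes to α and failures to β.
After batch 1: Beta(11.93+20, 8.38+18) = Beta(31.93, 26.38).
After batch 2: Beta(31.93+23, 26.38+4) = Beta(54.93, 30.38).
Var = αβ/((α+β)²(α+β+1)) = 54.93·30.38/(85.31²·86.31) = 0.00265666; SD = √0.00265666 = 0.0515.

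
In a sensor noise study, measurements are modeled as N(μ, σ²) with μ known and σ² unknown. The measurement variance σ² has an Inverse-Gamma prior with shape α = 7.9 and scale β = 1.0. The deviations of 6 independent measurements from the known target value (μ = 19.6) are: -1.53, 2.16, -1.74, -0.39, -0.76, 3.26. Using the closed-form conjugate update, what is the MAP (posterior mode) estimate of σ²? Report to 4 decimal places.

With known mean μ and an Inverse-Gamma(α, β) prior on σ², the Normal likelihood is conjugate: posterior is Inv-Gamma(α + n/2, β + Σ(xᵢ−μ)²/2).
Σ(xᵢ−μ)² = (-1.53)² + (2.16)² + (-1.74)² + (-0.39)² + (-0.76)² + (3.26)² = 21.3914.
Posterior: Inv-Gamma(7.9 + 6/2, 1.0 + 21.3914/2) = Inv-Gamma(10.90, 11.69570).
Mode = β/(α+1) = 11.69570/11.90 = 0.9828.

0.9828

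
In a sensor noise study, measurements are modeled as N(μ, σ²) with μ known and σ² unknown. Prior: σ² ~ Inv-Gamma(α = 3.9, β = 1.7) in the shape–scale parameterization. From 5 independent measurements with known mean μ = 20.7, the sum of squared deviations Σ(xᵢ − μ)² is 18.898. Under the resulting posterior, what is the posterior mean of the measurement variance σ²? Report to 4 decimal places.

2.0646

With known mean μ and an Inverse-Gamma(α, β) prior on σ², the Normal likelihood is conjugate: posterior is Inv-Gamma(α + n/2, β + Σ(xᵢ−μ)²/2).
Posterior: Inv-Gamma(3.9 + 5/2, 1.7 + 18.898/2) = Inv-Gamma(6.40, 11.1490).
E[σ²|data] = β/(α−1) = 11.1490/5.40 = 2.0646.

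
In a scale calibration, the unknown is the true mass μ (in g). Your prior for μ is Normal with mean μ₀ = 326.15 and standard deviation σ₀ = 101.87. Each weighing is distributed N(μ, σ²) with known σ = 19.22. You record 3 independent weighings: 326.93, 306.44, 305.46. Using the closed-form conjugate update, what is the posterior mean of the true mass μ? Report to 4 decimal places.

313.0982

For Normal data with known variance σ², a Normal(μ₀, σ₀²) prior on μ is conjugate. Posterior precision = 1/σ₀² + n/σ²; posterior mean is the precision-weighted average of μ₀ and x̄.
Σxᵢ = 326.93 + 306.44 + 305.46 = 938.83, so n·x̄ = 938.83.
σ₀² = 101.87² = 10377.4969, σ² = 19.22² = 369.4084; σ² + n·σ₀² = 369.4084 + 3·10377.4969 = 31501.8991.
Posterior mean = (μ₀/σ₀² + n·x̄/σ²)/(1/σ₀² + n/σ²) = (σ²·μ₀ + σ₀²·n·x̄)/(σ² + n·σ₀²) = (369.4084·326.15 + 10377.4969·938.83)/31501.8991 = 9863187.964287/31501.8991 = 313.0982.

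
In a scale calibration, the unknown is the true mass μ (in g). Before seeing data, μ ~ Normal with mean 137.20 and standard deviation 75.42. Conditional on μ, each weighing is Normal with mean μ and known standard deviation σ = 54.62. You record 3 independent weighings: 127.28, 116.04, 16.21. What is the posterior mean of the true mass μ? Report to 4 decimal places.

For Normal data with known variance σ², a Normal(μ₀, σ₀²) prior on μ is conjugate. Posterior precision = 1/σ₀² + n/σ²; posterior mean is the precision-weighted average of μ₀ and x̄.
Σxᵢ = 127.28 + 116.04 + 16.21 = 259.53, so n·x̄ = 259.53.
σ₀² = 75.42² = 5688.1764, σ² = 54.62² = 2983.3444; σ² + n·σ₀² = 2983.3444 + 3·5688.1764 = 20047.8736.
Posterior mean = (μ₀/σ₀² + n·x̄/σ²)/(1/σ₀² + n/σ²) = (σ²·μ₀ + σ₀²·n·x̄)/(σ² + n·σ₀²) = (2983.3444·137.20 + 5688.1764·259.53)/20047.8736 = 1885567.272772/20047.8736 = 94.0532.

94.0532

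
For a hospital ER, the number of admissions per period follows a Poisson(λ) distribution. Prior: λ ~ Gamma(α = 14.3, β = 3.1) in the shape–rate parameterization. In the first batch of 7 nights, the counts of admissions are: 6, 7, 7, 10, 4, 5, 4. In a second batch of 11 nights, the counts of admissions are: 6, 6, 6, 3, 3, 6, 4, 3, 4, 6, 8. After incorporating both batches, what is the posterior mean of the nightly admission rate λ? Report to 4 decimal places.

5.3223

With a Gamma(shape α, rate β) prior, the Poisson likelihood is conjugate: the posterior is Gamma(α + ΣXᵢ, β + n).
Batch 1: sum of counts S = 43 over n = 7 nights.
After batch 1: Gamma(α+S, β+n) = Gamma(14.3+43, 3.1+7) = Gamma(57.3, 10.1).
Batch 2: sum of counts S = 55 over n = 11 nights.
After batch 2: Gamma(α+S, β+n) = Gamma(57.3+55, 10.1+11) = Gamma(112.3, 21.1).
Posterior mean = α/β = 112.3/21.1 = 5.3223.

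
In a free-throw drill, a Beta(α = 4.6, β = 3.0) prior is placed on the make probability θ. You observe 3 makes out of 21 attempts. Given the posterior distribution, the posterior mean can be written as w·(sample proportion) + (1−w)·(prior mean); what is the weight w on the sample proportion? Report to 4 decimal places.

0.7343

The Beta prior is conjugate to a Binomial/Bernoulli likelihood; the update adds successes to α and failures to β.
Posterior mean = (α₀+k)/(α₀+β₀+n) = [n/(α₀+β₀+n)]·(k/n) + [(α₀+β₀)/(α₀+β₀+n)]·α₀/(α₀+β₀), so only n and the prior enter the weight.
The weight on the data is w = n/(α₀+β₀+n) = 21/(4.6+3.0+21) = 21/28.6 = 0.7343.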